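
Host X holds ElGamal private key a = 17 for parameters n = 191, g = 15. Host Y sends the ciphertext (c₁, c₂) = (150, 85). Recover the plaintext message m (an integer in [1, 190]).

17

Shared mask s = c₁^a mod n = 150^17 mod 191.
150^1 ≡ 150 (mod 191)
150^2 = (150^1)^2 ≡ 150^2 = 22500 ≡ 153 (mod 191)
150^4 = (150^2)^2 ≡ 153^2 = 23409 ≡ 107 (mod 191)
150^8 = (150^4)^2 ≡ 107^2 = 11449 ≡ 180 (mod 191)
150^16 = (150^8)^2 ≡ 180^2 = 32400 ≡ 121 (mod 191)
150^17 = 150^16 · 150^1 ≡ 121 · 150 ≡ 5 (mod 191).
So s = 5; s⁻¹ ≡ 153 (mod 191).
m = c₂ · s⁻¹ mod 191 = 85 · 153 mod 191 = 17.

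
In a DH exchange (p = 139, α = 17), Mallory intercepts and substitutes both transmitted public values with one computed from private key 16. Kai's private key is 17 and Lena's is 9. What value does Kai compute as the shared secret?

54

Kai receives Mallory's public value M = 17^16 mod 139 instead of the honest one.
17^1 ≡ 17 (mod 139)
17^2 = (17^1)^2 ≡ 17^2 = 289 ≡ 11 (mod 139)
17^4 = (17^2)^2 ≡ 11^2 = 121 ≡ 121 (mod 139)
17^8 = (17^4)^2 ≡ 121^2 = 14641 ≡ 46 (mod 139)
17^16 = (17^8)^2 ≡ 46^2 = 2116 ≡ 31 (mod 139)
So M = 31. Kai computes K = M^17 mod 139.
31^1 ≡ 31 (mod 139)
31^2 = (31^1)^2 ≡ 31^2 = 961 ≡ 127 (mod 139)
31^4 = (31^2)^2 ≡ 127^2 = 16129 ≡ 5 (mod 139)
31^8 = (31^4)^2 ≡ 5^2 = 25 ≡ 25 (mod 139)
31^16 = (31^8)^2 ≡ 25^2 = 625 ≡ 69 (mod 139)
31^17 = 31^16 · 31^1 ≡ 69 · 31 ≡ 54 (mod 139).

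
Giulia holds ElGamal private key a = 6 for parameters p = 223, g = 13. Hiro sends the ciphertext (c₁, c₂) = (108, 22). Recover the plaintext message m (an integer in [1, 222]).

11

Shared mask s = c₁^a mod p = 108^6 mod 223.
108^1 ≡ 108 (mod 223)
108^2 = (108^1)^2 ≡ 108^2 = 11664 ≡ 68 (mod 223)
108^4 = (108^2)^2 ≡ 68^2 = 4624 ≡ 164 (mod 223)
108^6 = 108^4 · 108^2 ≡ 164 · 68 ≡ 2 (mod 223).
So s = 2; s⁻¹ ≡ 112 (mod 223).
m = c₂ · s⁻¹ mod 223 = 22 · 112 mod 223 = 11.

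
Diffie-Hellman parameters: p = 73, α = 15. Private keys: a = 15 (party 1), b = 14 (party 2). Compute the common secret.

Party 2 sends B = α^b mod p = 15^14 mod 73.
15^1 ≡ 15 (mod 73)
15^2 = (15^1)^2 ≡ 15^2 = 225 ≡ 6 (mod 73)
15^4 = (15^2)^2 ≡ 6^2 = 36 ≡ 36 (mod 73)
15^8 = (15^4)^2 ≡ 36^2 = 1296 ≡ 55 (mod 73)
15^14 = 15^8 · 15^4 · 15^2 ≡ 55 · 36 · 6 ≡ 54 (mod 73).
So B = 54. Party 1 then computes K = B^a mod p = 54^15 mod 73.
54^1 ≡ 54 (mod 73)
54^2 = (54^1)^2 ≡ 54^2 = 2916 ≡ 69 (mod 73)
54^4 = (54^2)^2 ≡ 69^2 = 4761 ≡ 16 (mod 73)
54^8 = (54^4)^2 ≡ 16^2 = 256 ≡ 37 (mod 73)
54^15 = 54^8 · 54^4 · 54^2 · 54^1 ≡ 37 · 16 · 69 · 54 ≡ 24 (mod 73).

24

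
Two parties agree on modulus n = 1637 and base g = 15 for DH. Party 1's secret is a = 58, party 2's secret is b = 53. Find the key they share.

1362

Party 2 sends B = g^b mod n = 15^53 mod 1637.
15^1 ≡ 15 (mod 1637)
15^2 = (15^1)^2 ≡ 15^2 = 225 ≡ 225 (mod 1637)
15^4 = (15^2)^2 ≡ 225^2 = 50625 ≡ 1515 (mod 1637)
15^8 = (15^4)^2 ≡ 1515^2 = 2295225 ≡ 151 (mod 1637)
15^16 = (15^8)^2 ≡ 151^2 = 22801 ≡ 1520 (mod 1637)
15^32 = (15^16)^2 ≡ 1520^2 = 2310400 ≡ 593 (mod 1637)
15^53 = 15^32 · 15^16 · 15^4 · 15^1 ≡ 593 · 1520 · 1515 · 15 ≡ 1510 (mod 1637).
So B = 1510. Party 1 then computes K = B^a mod n = 1510^58 mod 1637.
1510^1 ≡ 1510 (mod 1637)
1510^2 = (1510^1)^2 ≡ 1510^2 = 2280100 ≡ 1396 (mod 1637)
1510^4 = (1510^2)^2 ≡ 1396^2 = 1948816 ≡ 786 (mod 1637)
1510^8 = (1510^4)^2 ≡ 786^2 = 617796 ≡ 647 (mod 1637)
1510^16 = (1510^8)^2 ≡ 647^2 = 418609 ≡ 1174 (mod 1637)
1510^32 = (1510^16)^2 ≡ 1174^2 = 1378276 ≡ 1559 (mod 1637)
1510^58 = 1510^32 · 1510^16 · 1510^8 · 1510^2 ≡ 1559 · 1174 · 647 · 1396 ≡ 1362 (mod 1637).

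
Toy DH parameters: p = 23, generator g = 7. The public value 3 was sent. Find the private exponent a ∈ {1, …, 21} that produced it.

2

Try successive powers of 7 modulo 23:
7^1 ≡ 7
7^2 ≡ 3
Found: a = 2.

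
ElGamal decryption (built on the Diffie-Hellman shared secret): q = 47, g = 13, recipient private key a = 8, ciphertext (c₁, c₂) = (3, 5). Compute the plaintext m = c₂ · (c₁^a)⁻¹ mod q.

22

Shared mask s = c₁^a mod q = 3^8 mod 47.
3^1 ≡ 3 (mod 47)
3^2 = (3^1)^2 ≡ 3^2 = 9 ≡ 9 (mod 47)
3^4 = (3^2)^2 ≡ 9^2 = 81 ≡ 34 (mod 47)
3^8 = (3^4)^2 ≡ 34^2 = 1156 ≡ 28 (mod 47)
So s = 28; s⁻¹ ≡ 42 (mod 47).
m = c₂ · s⁻¹ mod 47 = 5 · 42 mod 47 = 22.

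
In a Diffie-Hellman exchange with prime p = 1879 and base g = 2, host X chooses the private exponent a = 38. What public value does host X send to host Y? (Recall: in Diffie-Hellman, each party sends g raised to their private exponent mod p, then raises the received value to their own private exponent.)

Public value = 2^38 mod 1879.
2^1 ≡ 2 (mod 1879)
2^2 = (2^1)^2 ≡ 2^2 = 4 ≡ 4 (mod 1879)
2^4 = (2^2)^2 ≡ 4^2 = 16 ≡ 16 (mod 1879)
2^8 = (2^4)^2 ≡ 16^2 = 256 ≡ 256 (mod 1879)
2^16 = (2^8)^2 ≡ 256^2 = 65536 ≡ 1650 (mod 1879)
2^32 = (2^16)^2 ≡ 1650^2 = 2722500 ≡ 1708 (mod 1879)
2^38 = 2^32 · 2^4 · 2^2 ≡ 1708 · 16 · 4 ≡ 330 (mod 1879).

330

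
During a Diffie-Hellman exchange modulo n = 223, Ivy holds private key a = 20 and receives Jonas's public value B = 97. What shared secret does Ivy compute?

Shared key K = 97^20 mod 223.
97^1 ≡ 97 (mod 223)
97^2 = (97^1)^2 ≡ 97^2 = 9409 ≡ 43 (mod 223)
97^4 = (97^2)^2 ≡ 43^2 = 1849 ≡ 65 (mod 223)
97^8 = (97^4)^2 ≡ 65^2 = 4225 ≡ 211 (mod 223)
97^16 = (97^8)^2 ≡ 211^2 = 44521 ≡ 144 (mod 223)
97^20 = 97^16 · 97^4 ≡ 144 · 65 ≡ 217 (mod 223).

217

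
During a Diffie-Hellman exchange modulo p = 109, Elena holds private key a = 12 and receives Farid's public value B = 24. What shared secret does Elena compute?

Shared key K = 24^12 mod 109.
24^1 ≡ 24 (mod 109)
24^2 = (24^1)^2 ≡ 24^2 = 576 ≡ 31 (mod 109)
24^4 = (24^2)^2 ≡ 31^2 = 961 ≡ 89 (mod 109)
24^8 = (24^4)^2 ≡ 89^2 = 7921 ≡ 73 (mod 109)
24^12 = 24^8 · 24^4 ≡ 73 · 89 ≡ 66 (mod 109).

66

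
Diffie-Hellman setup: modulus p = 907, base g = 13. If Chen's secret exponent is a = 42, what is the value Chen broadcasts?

74

Public value = 13^42 (mod 907).
13^1 ≡ 13 (mod 907)
13^2 = (13^1)^2 ≡ 13^2 = 169 ≡ 169 (mod 907)
13^4 = (13^2)^2 ≡ 169^2 = 28561 ≡ 444 (mod 907)
13^8 = (13^4)^2 ≡ 444^2 = 197136 ≡ 317 (mod 907)
13^16 = (13^8)^2 ≡ 317^2 = 100489 ≡ 719 (mod 907)
13^32 = (13^16)^2 ≡ 719^2 = 516961 ≡ 878 (mod 907)
13^42 = 13^32 · 13^8 · 13^2 ≡ 878 · 317 · 169 ≡ 74 (mod 907).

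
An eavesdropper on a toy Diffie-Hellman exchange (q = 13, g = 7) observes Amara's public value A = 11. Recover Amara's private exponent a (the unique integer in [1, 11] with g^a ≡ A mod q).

5

Try successive powers of 7 modulo 13:
7^1 ≡ 7
7^2 ≡ 10
7^3 ≡ 5
7^4 ≡ 9
7^5 ≡ 11
Found: a = 5.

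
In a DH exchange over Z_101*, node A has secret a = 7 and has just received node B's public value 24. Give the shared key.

Shared key K = 24^7 mod 101.
24^1 ≡ 24 (mod 101)
24^2 = (24^1)^2 ≡ 24^2 = 576 ≡ 71 (mod 101)
24^4 = (24^2)^2 ≡ 71^2 = 5041 ≡ 92 (mod 101)
24^7 = 24^4 · 24^2 · 24^1 ≡ 92 · 71 · 24 ≡ 16 (mod 101).

16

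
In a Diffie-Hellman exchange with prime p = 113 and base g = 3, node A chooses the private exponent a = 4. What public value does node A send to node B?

81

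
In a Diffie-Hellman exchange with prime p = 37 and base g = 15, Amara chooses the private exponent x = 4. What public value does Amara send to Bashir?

9

Public value = 15^4 mod 37.
15^1 ≡ 15 (mod 37)
15^2 = (15^1)^2 ≡ 15^2 = 225 ≡ 3 (mod 37)
15^4 = (15^2)^2 ≡ 3^2 = 9 ≡ 9 (mod 37)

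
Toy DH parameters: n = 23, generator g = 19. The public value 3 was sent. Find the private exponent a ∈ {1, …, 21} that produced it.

4

Try successive powers of 19 modulo 23:
19^1 ≡ 19
19^2 ≡ 16
19^3 ≡ 5
19^4 ≡ 3
Found: a = 4.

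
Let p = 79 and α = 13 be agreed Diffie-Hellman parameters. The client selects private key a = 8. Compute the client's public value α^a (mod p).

26

Public value = 13^8 (mod 79).
13^1 ≡ 13 (mod 79)
13^2 = (13^1)^2 ≡ 13^2 = 169 ≡ 11 (mod 79)
13^4 = (13^2)^2 ≡ 11^2 = 121 ≡ 42 (mod 79)
13^8 = (13^4)^2 ≡ 42^2 = 1764 ≡ 26 (mod 79)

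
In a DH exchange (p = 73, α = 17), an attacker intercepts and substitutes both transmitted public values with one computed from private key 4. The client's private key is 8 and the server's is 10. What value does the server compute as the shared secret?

64

The server receives an attacker's public value M = 17^4 mod 73 instead of the honest one.
17^1 ≡ 17 (mod 73)
17^2 = (17^1)^2 ≡ 17^2 = 289 ≡ 70 (mod 73)
17^4 = (17^2)^2 ≡ 70^2 = 4900 ≡ 9 (mod 73)
So M = 9. The server computes K = M^10 mod 73.
9^1 ≡ 9 (mod 73)
9^2 = (9^1)^2 ≡ 9^2 = 81 ≡ 8 (mod 73)
9^4 = (9^2)^2 ≡ 8^2 = 64 ≡ 64 (mod 73)
9^8 = (9^4)^2 ≡ 64^2 = 4096 ≡ 8 (mod 73)
9^10 = 9^8 · 9^2 ≡ 8 · 8 ≡ 64 (mod 73).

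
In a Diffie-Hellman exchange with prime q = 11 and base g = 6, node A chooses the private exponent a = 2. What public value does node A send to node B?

3

Public value = 6^2 mod 11.
6^1 ≡ 6 (mod 11)
6^2 = (6^1)^2 ≡ 6^2 = 36 ≡ 3 (mod 11)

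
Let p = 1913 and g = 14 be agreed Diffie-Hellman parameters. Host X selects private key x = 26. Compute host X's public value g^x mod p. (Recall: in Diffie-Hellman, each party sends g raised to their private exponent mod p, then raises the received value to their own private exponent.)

1567

Public value = 14^26 mod 1913.
14^1 ≡ 14 (mod 1913)
14^2 = (14^1)^2 ≡ 14^2 = 196 ≡ 196 (mod 1913)
14^4 = (14^2)^2 ≡ 196^2 = 38416 ≡ 156 (mod 1913)
14^8 = (14^4)^2 ≡ 156^2 = 24336 ≡ 1380 (mod 1913)
14^16 = (14^8)^2 ≡ 1380^2 = 1904400 ≡ 965 (mod 1913)
14^26 = 14^16 · 14^8 · 14^2 ≡ 965 · 1380 · 196 ≡ 1567 (mod 1913).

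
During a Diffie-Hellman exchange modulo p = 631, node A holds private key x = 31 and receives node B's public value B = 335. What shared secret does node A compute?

144

Shared key K = 335^31 mod 631.
335^1 ≡ 335 (mod 631)
335^2 = (335^1)^2 ≡ 335^2 = 112225 ≡ 538 (mod 631)
335^4 = (335^2)^2 ≡ 538^2 = 289444 ≡ 446 (mod 631)
335^8 = (335^4)^2 ≡ 446^2 = 198916 ≡ 151 (mod 631)
335^16 = (335^8)^2 ≡ 151^2 = 22801 ≡ 85 (mod 631)
335^31 = 335^16 · 335^8 · 335^4 · 335^2 · 335^1 ≡ 85 · 151 · 446 · 538 · 335 ≡ 144 (mod 631).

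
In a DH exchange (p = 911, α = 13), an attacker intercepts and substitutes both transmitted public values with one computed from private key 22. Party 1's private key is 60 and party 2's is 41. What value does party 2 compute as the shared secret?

Party 2 receives an attacker's public value M = 13^22 mod 911 instead of the honest one.
13^1 ≡ 13 (mod 911)
13^2 = (13^1)^2 ≡ 13^2 = 169 ≡ 169 (mod 911)
13^4 = (13^2)^2 ≡ 169^2 = 28561 ≡ 320 (mod 911)
13^8 = (13^4)^2 ≡ 320^2 = 102400 ≡ 368 (mod 911)
13^16 = (13^8)^2 ≡ 368^2 = 135424 ≡ 596 (mod 911)
13^22 = 13^16 · 13^4 · 13^2 ≡ 596 · 320 · 169 ≡ 500 (mod 911).
So M = 500. Party 2 computes K = M^41 mod 911.
500^1 ≡ 500 (mod 911)
500^2 = (500^1)^2 ≡ 500^2 = 250000 ≡ 386 (mod 911)
500^4 = (500^2)^2 ≡ 386^2 = 148996 ≡ 503 (mod 911)
500^8 = (500^4)^2 ≡ 503^2 = 253009 ≡ 662 (mod 911)
500^16 = (500^8)^2 ≡ 662^2 = 438244 ≡ 53 (mod 911)
500^32 = (500^16)^2 ≡ 53^2 = 2809 ≡ 76 (mod 911)
500^41 = 500^32 · 500^8 · 500^1 ≡ 76 · 662 · 500 ≡ 557 (mod 911).

557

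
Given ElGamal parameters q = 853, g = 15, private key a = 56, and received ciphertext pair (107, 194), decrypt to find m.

Shared mask s = c₁^a mod q = 107^56 mod 853.
107^1 ≡ 107 (mod 853)
107^2 = (107^1)^2 ≡ 107^2 = 11449 ≡ 360 (mod 853)
107^4 = (107^2)^2 ≡ 360^2 = 129600 ≡ 797 (mod 853)
107^8 = (107^4)^2 ≡ 797^2 = 635209 ≡ 577 (mod 853)
107^16 = (107^8)^2 ≡ 577^2 = 332929 ≡ 259 (mod 853)
107^32 = (107^16)^2 ≡ 259^2 = 67081 ≡ 547 (mod 853)
107^56 = 107^32 · 107^16 · 107^8 ≡ 547 · 259 · 577 ≡ 625 (mod 853).
So s = 625; s⁻¹ ≡ 318 (mod 853).
m = c₂ · s⁻¹ mod 853 = 194 · 318 mod 853 = 276.

276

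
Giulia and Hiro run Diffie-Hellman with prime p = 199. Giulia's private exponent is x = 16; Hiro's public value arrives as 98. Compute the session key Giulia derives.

172

Shared key K = 98^16 mod 199.
98^1 ≡ 98 (mod 199)
98^2 = (98^1)^2 ≡ 98^2 = 9604 ≡ 52 (mod 199)
98^4 = (98^2)^2 ≡ 52^2 = 2704 ≡ 117 (mod 199)
98^8 = (98^4)^2 ≡ 117^2 = 13689 ≡ 157 (mod 199)
98^16 = (98^8)^2 ≡ 157^2 = 24649 ≡ 172 (mod 199)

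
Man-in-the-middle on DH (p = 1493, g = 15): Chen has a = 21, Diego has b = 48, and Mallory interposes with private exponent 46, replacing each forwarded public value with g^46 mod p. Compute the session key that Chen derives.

1216

Chen receives Mallory's public value M = 15^46 mod 1493 instead of the honest one.
15^1 ≡ 15 (mod 1493)
15^2 = (15^1)^2 ≡ 15^2 = 225 ≡ 225 (mod 1493)
15^4 = (15^2)^2 ≡ 225^2 = 50625 ≡ 1356 (mod 1493)
15^8 = (15^4)^2 ≡ 1356^2 = 1838736 ≡ 853 (mod 1493)
15^16 = (15^8)^2 ≡ 853^2 = 727609 ≡ 518 (mod 1493)
15^32 = (15^16)^2 ≡ 518^2 = 268324 ≡ 1077 (mod 1493)
15^46 = 15^32 · 15^8 · 15^4 · 15^2 ≡ 1077 · 853 · 1356 · 225 ≡ 1305 (mod 1493).
So M = 1305. Chen computes K = M^21 mod 1493.
1305^1 ≡ 1305 (mod 1493)
1305^2 = (1305^1)^2 ≡ 1305^2 = 1703025 ≡ 1005 (mod 1493)
1305^4 = (1305^2)^2 ≡ 1005^2 = 1010025 ≡ 757 (mod 1493)
1305^8 = (1305^4)^2 ≡ 757^2 = 573049 ≡ 1230 (mod 1493)
1305^16 = (1305^8)^2 ≡ 1230^2 = 1512900 ≡ 491 (mod 1493)
1305^21 = 1305^16 · 1305^4 · 1305^1 ≡ 491 · 757 · 1305 ≡ 1216 (mod 1493).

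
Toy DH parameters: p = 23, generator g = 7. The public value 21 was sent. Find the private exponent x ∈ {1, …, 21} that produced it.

Try successive powers of 7 modulo 23:
7^1 ≡ 7
7^2 ≡ 3
7^3 ≡ 21
Found: x = 3.

3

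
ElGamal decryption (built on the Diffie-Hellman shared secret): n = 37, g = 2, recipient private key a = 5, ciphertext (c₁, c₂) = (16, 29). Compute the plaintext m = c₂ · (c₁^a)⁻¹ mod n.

Shared mask s = c₁^a mod n = 16^5 mod 37.
16^1 ≡ 16 (mod 37)
16^2 = (16^1)^2 ≡ 16^2 = 256 ≡ 34 (mod 37)
16^4 = (16^2)^2 ≡ 34^2 = 1156 ≡ 9 (mod 37)
16^5 = 16^4 · 16^1 ≡ 9 · 16 ≡ 33 (mod 37).
So s = 33; s⁻¹ ≡ 9 (mod 37).
m = c₂ · s⁻¹ mod 37 = 29 · 9 mod 37 = 2.

2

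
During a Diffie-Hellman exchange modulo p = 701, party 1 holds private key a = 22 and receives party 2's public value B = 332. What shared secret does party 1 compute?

369

Shared key K = 332^22 mod 701.
332^1 ≡ 332 (mod 701)
332^2 = (332^1)^2 ≡ 332^2 = 110224 ≡ 167 (mod 701)
332^4 = (332^2)^2 ≡ 167^2 = 27889 ≡ 550 (mod 701)
332^8 = (332^4)^2 ≡ 550^2 = 302500 ≡ 369 (mod 701)
332^16 = (332^8)^2 ≡ 369^2 = 136161 ≡ 167 (mod 701)
332^22 = 332^16 · 332^4 · 332^2 ≡ 167 · 550 · 167 ≡ 369 (mod 701).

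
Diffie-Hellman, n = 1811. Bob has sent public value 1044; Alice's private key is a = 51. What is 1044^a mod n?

1024

Shared key K = 1044^51 mod 1811.
1044^1 ≡ 1044 (mod 1811)
1044^2 = (1044^1)^2 ≡ 1044^2 = 1089936 ≡ 1525 (mod 1811)
1044^4 = (1044^2)^2 ≡ 1525^2 = 2325625 ≡ 301 (mod 1811)
1044^8 = (1044^4)^2 ≡ 301^2 = 90601 ≡ 51 (mod 1811)
1044^16 = (1044^8)^2 ≡ 51^2 = 2601 ≡ 790 (mod 1811)
1044^32 = (1044^16)^2 ≡ 790^2 = 624100 ≡ 1116 (mod 1811)
1044^51 = 1044^32 · 1044^16 · 1044^2 · 1044^1 ≡ 1116 · 790 · 1525 · 1044 ≡ 1024 (mod 1811).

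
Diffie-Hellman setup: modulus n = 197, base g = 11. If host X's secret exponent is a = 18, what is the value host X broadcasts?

109

Public value = 11^18 (mod 197).
11^1 ≡ 11 (mod 197)
11^2 = (11^1)^2 ≡ 11^2 = 121 ≡ 121 (mod 197)
11^4 = (11^2)^2 ≡ 121^2 = 14641 ≡ 63 (mod 197)
11^8 = (11^4)^2 ≡ 63^2 = 3969 ≡ 29 (mod 197)
11^16 = (11^8)^2 ≡ 29^2 = 841 ≡ 53 (mod 197)
11^18 = 11^16 · 11^2 ≡ 53 · 121 ≡ 109 (mod 197).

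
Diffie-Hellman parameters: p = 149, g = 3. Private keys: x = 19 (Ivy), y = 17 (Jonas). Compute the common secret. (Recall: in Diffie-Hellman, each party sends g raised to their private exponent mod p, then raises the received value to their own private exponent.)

97

Ivy sends A = g^x mod p = 3^19 mod 149.
3^1 ≡ 3 (mod 149)
3^2 = (3^1)^2 ≡ 3^2 = 9 ≡ 9 (mod 149)
3^4 = (3^2)^2 ≡ 9^2 = 81 ≡ 81 (mod 149)
3^8 = (3^4)^2 ≡ 81^2 = 6561 ≡ 5 (mod 149)
3^16 = (3^8)^2 ≡ 5^2 = 25 ≡ 25 (mod 149)
3^19 = 3^16 · 3^2 · 3^1 ≡ 25 · 9 · 3 ≡ 79 (mod 149).
So A = 79. Jonas then computes K = A^y mod p = 79^17 mod 149.
79^1 ≡ 79 (mod 149)
79^2 = (79^1)^2 ≡ 79^2 = 6241 ≡ 132 (mod 149)
79^4 = (79^2)^2 ≡ 132^2 = 17424 ≡ 140 (mod 149)
79^8 = (79^4)^2 ≡ 140^2 = 19600 ≡ 81 (mod 149)
79^16 = (79^8)^2 ≡ 81^2 = 6561 ≡ 5 (mod 149)
79^17 = 79^16 · 79^1 ≡ 5 · 79 ≡ 97 (mod 149).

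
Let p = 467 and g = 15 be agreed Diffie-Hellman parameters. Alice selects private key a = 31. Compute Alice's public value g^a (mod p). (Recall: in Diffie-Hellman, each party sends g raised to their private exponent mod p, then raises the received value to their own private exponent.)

Public value = 15^31 (mod 467).
15^1 ≡ 15 (mod 467)
15^2 = (15^1)^2 ≡ 15^2 = 225 ≡ 225 (mod 467)
15^4 = (15^2)^2 ≡ 225^2 = 50625 ≡ 189 (mod 467)
15^8 = (15^4)^2 ≡ 189^2 = 35721 ≡ 229 (mod 467)
15^16 = (15^8)^2 ≡ 229^2 = 52441 ≡ 137 (mod 467)
15^31 = 15^16 · 15^8 · 15^4 · 15^2 · 15^1 ≡ 137 · 229 · 189 · 225 · 15 ≡ 255 (mod 467).

255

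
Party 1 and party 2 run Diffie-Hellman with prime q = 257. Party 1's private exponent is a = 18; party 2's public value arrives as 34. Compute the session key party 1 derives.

129

Shared key K = 34^18 mod 257.
34^1 ≡ 34 (mod 257)
34^2 = (34^1)^2 ≡ 34^2 = 1156 ≡ 128 (mod 257)
34^4 = (34^2)^2 ≡ 128^2 = 16384 ≡ 193 (mod 257)
34^8 = (34^4)^2 ≡ 193^2 = 37249 ≡ 241 (mod 257)
34^16 = (34^8)^2 ≡ 241^2 = 58081 ≡ 256 (mod 257)
34^18 = 34^16 · 34^2 ≡ 256 · 128 ≡ 129 (mod 257).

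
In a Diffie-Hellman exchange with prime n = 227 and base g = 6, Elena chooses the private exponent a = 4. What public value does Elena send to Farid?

Public value = 6^4 (mod 227).
6^1 ≡ 6 (mod 227)
6^2 = (6^1)^2 ≡ 6^2 = 36 ≡ 36 (mod 227)
6^4 = (6^2)^2 ≡ 36^2 = 1296 ≡ 161 (mod 227)

161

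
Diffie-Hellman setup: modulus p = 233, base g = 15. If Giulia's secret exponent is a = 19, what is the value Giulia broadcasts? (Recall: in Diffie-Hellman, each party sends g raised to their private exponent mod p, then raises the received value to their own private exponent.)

Public value = 15^19 mod 233.
15^1 ≡ 15 (mod 233)
15^2 = (15^1)^2 ≡ 15^2 = 225 ≡ 225 (mod 233)
15^4 = (15^2)^2 ≡ 225^2 = 50625 ≡ 64 (mod 233)
15^8 = (15^4)^2 ≡ 64^2 = 4096 ≡ 135 (mod 233)
15^16 = (15^8)^2 ≡ 135^2 = 18225 ≡ 51 (mod 233)
15^19 = 15^16 · 15^2 · 15^1 ≡ 51 · 225 · 15 ≡ 171 (mod 233).

171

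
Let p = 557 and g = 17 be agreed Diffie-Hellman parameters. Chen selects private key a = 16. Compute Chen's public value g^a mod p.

448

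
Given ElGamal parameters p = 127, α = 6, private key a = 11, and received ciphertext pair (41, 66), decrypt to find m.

Shared mask s = c₁^a mod p = 41^11 mod 127.
41^1 ≡ 41 (mod 127)
41^2 = (41^1)^2 ≡ 41^2 = 1681 ≡ 30 (mod 127)
41^4 = (41^2)^2 ≡ 30^2 = 900 ≡ 11 (mod 127)
41^8 = (41^4)^2 ≡ 11^2 = 121 ≡ 121 (mod 127)
41^11 = 41^8 · 41^2 · 41^1 ≡ 121 · 30 · 41 ≡ 113 (mod 127).
So s = 113; s⁻¹ ≡ 9 (mod 127).
m = c₂ · s⁻¹ mod 127 = 66 · 9 mod 127 = 86.

86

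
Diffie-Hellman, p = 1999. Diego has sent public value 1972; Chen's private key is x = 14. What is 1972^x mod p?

16

Shared key K = 1972^14 mod 1999.
1972^1 ≡ 1972 (mod 1999)
1972^2 = (1972^1)^2 ≡ 1972^2 = 3888784 ≡ 729 (mod 1999)
1972^4 = (1972^2)^2 ≡ 729^2 = 531441 ≡ 1706 (mod 1999)
1972^8 = (1972^4)^2 ≡ 1706^2 = 2910436 ≡ 1891 (mod 1999)
1972^14 = 1972^8 · 1972^4 · 1972^2 ≡ 1891 · 1706 · 729 ≡ 16 (mod 1999).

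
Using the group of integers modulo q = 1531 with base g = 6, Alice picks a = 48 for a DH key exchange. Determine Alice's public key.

Public value = 6^48 (mod 1531).
6^1 ≡ 6 (mod 1531)
6^2 = (6^1)^2 ≡ 6^2 = 36 ≡ 36 (mod 1531)
6^4 = (6^2)^2 ≡ 36^2 = 1296 ≡ 1296 (mod 1531)
6^8 = (6^4)^2 ≡ 1296^2 = 1679616 ≡ 109 (mod 1531)
6^16 = (6^8)^2 ≡ 109^2 = 11881 ≡ 1164 (mod 1531)
6^32 = (6^16)^2 ≡ 1164^2 = 1354896 ≡ 1492 (mod 1531)
6^48 = 6^32 · 6^16 ≡ 1492 · 1164 ≡ 534 (mod 1531).

534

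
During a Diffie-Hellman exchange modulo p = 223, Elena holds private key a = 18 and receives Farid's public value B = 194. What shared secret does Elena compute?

Shared key K = 194^18 mod 223.
194^1 ≡ 194 (mod 223)
194^2 = (194^1)^2 ≡ 194^2 = 37636 ≡ 172 (mod 223)
194^4 = (194^2)^2 ≡ 172^2 = 29584 ≡ 148 (mod 223)
194^8 = (194^4)^2 ≡ 148^2 = 21904 ≡ 50 (mod 223)
194^16 = (194^8)^2 ≡ 50^2 = 2500 ≡ 47 (mod 223)
194^18 = 194^16 · 194^2 ≡ 47 · 172 ≡ 56 (mod 223).

56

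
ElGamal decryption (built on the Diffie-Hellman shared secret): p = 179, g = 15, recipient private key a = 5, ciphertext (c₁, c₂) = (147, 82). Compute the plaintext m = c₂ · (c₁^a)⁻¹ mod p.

Shared mask s = c₁^a mod p = 147^5 mod 179.
147^1 ≡ 147 (mod 179)
147^2 = (147^1)^2 ≡ 147^2 = 21609 ≡ 129 (mod 179)
147^4 = (147^2)^2 ≡ 129^2 = 16641 ≡ 173 (mod 179)
147^5 = 147^4 · 147^1 ≡ 173 · 147 ≡ 13 (mod 179).
So s = 13; s⁻¹ ≡ 124 (mod 179).
m = c₂ · s⁻¹ mod 179 = 82 · 124 mod 179 = 144.

144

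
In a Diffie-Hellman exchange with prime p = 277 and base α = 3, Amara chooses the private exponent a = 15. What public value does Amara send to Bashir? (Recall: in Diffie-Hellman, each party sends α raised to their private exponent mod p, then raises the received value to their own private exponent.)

Public value = 3^15 (mod 277).
3^1 ≡ 3 (mod 277)
3^2 = (3^1)^2 ≡ 3^2 = 9 ≡ 9 (mod 277)
3^4 = (3^2)^2 ≡ 9^2 = 81 ≡ 81 (mod 277)
3^8 = (3^4)^2 ≡ 81^2 = 6561 ≡ 190 (mod 277)
3^15 = 3^8 · 3^4 · 3^2 · 3^1 ≡ 190 · 81 · 9 · 3 ≡ 30 (mod 277).

30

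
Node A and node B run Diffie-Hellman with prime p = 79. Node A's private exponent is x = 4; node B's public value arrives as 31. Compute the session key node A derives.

11

Shared key K = 31^4 mod 79.
31^1 ≡ 31 (mod 79)
31^2 = (31^1)^2 ≡ 31^2 = 961 ≡ 13 (mod 79)
31^4 = (31^2)^2 ≡ 13^2 = 169 ≡ 11 (mod 79)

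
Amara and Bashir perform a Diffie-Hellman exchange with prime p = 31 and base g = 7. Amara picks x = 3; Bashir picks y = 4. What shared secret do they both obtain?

16

Bashir sends B = g^y mod p = 7^4 mod 31.
7^1 ≡ 7 (mod 31)
7^2 = (7^1)^2 ≡ 7^2 = 49 ≡ 18 (mod 31)
7^4 = (7^2)^2 ≡ 18^2 = 324 ≡ 14 (mod 31)
So B = 14. Amara then computes K = B^x mod p = 14^3 mod 31.
14^1 ≡ 14 (mod 31)
14^2 = (14^1)^2 ≡ 14^2 = 196 ≡ 10 (mod 31)
14^3 = 14^2 · 14^1 ≡ 10 · 14 ≡ 16 (mod 31).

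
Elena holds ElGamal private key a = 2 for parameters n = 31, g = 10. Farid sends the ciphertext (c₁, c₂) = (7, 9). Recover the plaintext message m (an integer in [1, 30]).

Shared mask s = c₁^a mod n = 7^2 mod 31.
7^1 ≡ 7 (mod 31)
7^2 = (7^1)^2 ≡ 7^2 = 49 ≡ 18 (mod 31)
So s = 18; s⁻¹ ≡ 19 (mod 31).
m = c₂ · s⁻¹ mod 31 = 9 · 19 mod 31 = 16.

16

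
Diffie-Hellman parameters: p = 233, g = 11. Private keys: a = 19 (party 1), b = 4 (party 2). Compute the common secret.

196

Party 1 sends A = g^a mod p = 11^19 mod 233.
11^1 ≡ 11 (mod 233)
11^2 = (11^1)^2 ≡ 11^2 = 121 ≡ 121 (mod 233)
11^4 = (11^2)^2 ≡ 121^2 = 14641 ≡ 195 (mod 233)
11^8 = (11^4)^2 ≡ 195^2 = 38025 ≡ 46 (mod 233)
11^16 = (11^8)^2 ≡ 46^2 = 2116 ≡ 19 (mod 233)
11^19 = 11^16 · 11^2 · 11^1 ≡ 19 · 121 · 11 ≡ 125 (mod 233).
So A = 125. Party 2 then computes K = A^b mod p = 125^4 mod 233.
125^1 ≡ 125 (mod 233)
125^2 = (125^1)^2 ≡ 125^2 = 15625 ≡ 14 (mod 233)
125^4 = (125^2)^2 ≡ 14^2 = 196 ≡ 196 (mod 233)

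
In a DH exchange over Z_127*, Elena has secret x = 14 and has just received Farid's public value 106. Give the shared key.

Shared key K = 106^14 mod 127.
106^1 ≡ 106 (mod 127)
106^2 = (106^1)^2 ≡ 106^2 = 11236 ≡ 60 (mod 127)
106^4 = (106^2)^2 ≡ 60^2 = 3600 ≡ 44 (mod 127)
106^8 = (106^4)^2 ≡ 44^2 = 1936 ≡ 31 (mod 127)
106^14 = 106^8 · 106^4 · 106^2 ≡ 31 · 44 · 60 ≡ 52 (mod 127).

52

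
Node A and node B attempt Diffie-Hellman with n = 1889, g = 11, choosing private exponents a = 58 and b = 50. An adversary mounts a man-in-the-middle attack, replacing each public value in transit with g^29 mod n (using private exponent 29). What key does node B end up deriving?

Node B receives an adversary's public value M = 11^29 mod 1889 instead of the honest one.
11^1 ≡ 11 (mod 1889)
11^2 = (11^1)^2 ≡ 11^2 = 121 ≡ 121 (mod 1889)
11^4 = (11^2)^2 ≡ 121^2 = 14641 ≡ 1418 (mod 1889)
11^8 = (11^4)^2 ≡ 1418^2 = 2010724 ≡ 828 (mod 1889)
11^16 = (11^8)^2 ≡ 828^2 = 685584 ≡ 1766 (mod 1889)
11^29 = 11^16 · 11^8 · 11^4 · 11^1 ≡ 1766 · 828 · 1418 · 11 ≡ 1283 (mod 1889).
So M = 1283. Node B computes K = M^50 mod 1889.
1283^1 ≡ 1283 (mod 1889)
1283^2 = (1283^1)^2 ≡ 1283^2 = 1646089 ≡ 770 (mod 1889)
1283^4 = (1283^2)^2 ≡ 770^2 = 592900 ≡ 1643 (mod 1889)
1283^8 = (1283^4)^2 ≡ 1643^2 = 2699449 ≡ 68 (mod 1889)
1283^16 = (1283^8)^2 ≡ 68^2 = 4624 ≡ 846 (mod 1889)
1283^32 = (1283^16)^2 ≡ 846^2 = 715716 ≡ 1674 (mod 1889)
1283^50 = 1283^32 · 1283^16 · 1283^2 ≡ 1674 · 846 · 770 ≡ 827 (mod 1889).

827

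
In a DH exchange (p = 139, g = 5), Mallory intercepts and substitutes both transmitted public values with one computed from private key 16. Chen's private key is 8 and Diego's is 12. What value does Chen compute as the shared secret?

78

Chen receives Mallory's public value M = 5^16 mod 139 instead of the honest one.
5^1 ≡ 5 (mod 139)
5^2 = (5^1)^2 ≡ 5^2 = 25 ≡ 25 (mod 139)
5^4 = (5^2)^2 ≡ 25^2 = 625 ≡ 69 (mod 139)
5^8 = (5^4)^2 ≡ 69^2 = 4761 ≡ 35 (mod 139)
5^16 = (5^8)^2 ≡ 35^2 = 1225 ≡ 113 (mod 139)
So M = 113. Chen computes K = M^8 mod 139.
113^1 ≡ 113 (mod 139)
113^2 = (113^1)^2 ≡ 113^2 = 12769 ≡ 120 (mod 139)
113^4 = (113^2)^2 ≡ 120^2 = 14400 ≡ 83 (mod 139)
113^8 = (113^4)^2 ≡ 83^2 = 6889 ≡ 78 (mod 139)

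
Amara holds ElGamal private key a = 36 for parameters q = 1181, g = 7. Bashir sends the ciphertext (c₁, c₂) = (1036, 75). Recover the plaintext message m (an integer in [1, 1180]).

226

Shared mask s = c₁^a mod q = 1036^36 mod 1181.
1036^1 ≡ 1036 (mod 1181)
1036^2 = (1036^1)^2 ≡ 1036^2 = 1073296 ≡ 948 (mod 1181)
1036^4 = (1036^2)^2 ≡ 948^2 = 898704 ≡ 1144 (mod 1181)
1036^8 = (1036^4)^2 ≡ 1144^2 = 1308736 ≡ 188 (mod 1181)
1036^16 = (1036^8)^2 ≡ 188^2 = 35344 ≡ 1095 (mod 1181)
1036^32 = (1036^16)^2 ≡ 1095^2 = 1199025 ≡ 310 (mod 1181)
1036^36 = 1036^32 · 1036^4 ≡ 310 · 1144 ≡ 340 (mod 1181).
So s = 340; s⁻¹ ≡ 66 (mod 1181).
m = c₂ · s⁻¹ mod 1181 = 75 · 66 mod 1181 = 226.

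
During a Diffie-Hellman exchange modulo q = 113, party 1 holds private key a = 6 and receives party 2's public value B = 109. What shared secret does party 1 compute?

Shared key K = 109^6 mod 113.
109^1 ≡ 109 (mod 113)
109^2 = (109^1)^2 ≡ 109^2 = 11881 ≡ 16 (mod 113)
109^4 = (109^2)^2 ≡ 16^2 = 256 ≡ 30 (mod 113)
109^6 = 109^4 · 109^2 ≡ 30 · 16 ≡ 28 (mod 113).

28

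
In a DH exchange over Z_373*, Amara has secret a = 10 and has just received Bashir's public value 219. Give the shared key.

236

Shared key K = 219^10 mod 373.
219^1 ≡ 219 (mod 373)
219^2 = (219^1)^2 ≡ 219^2 = 47961 ≡ 217 (mod 373)
219^4 = (219^2)^2 ≡ 217^2 = 47089 ≡ 91 (mod 373)
219^8 = (219^4)^2 ≡ 91^2 = 8281 ≡ 75 (mod 373)
219^10 = 219^8 · 219^2 ≡ 75 · 217 ≡ 236 (mod 373).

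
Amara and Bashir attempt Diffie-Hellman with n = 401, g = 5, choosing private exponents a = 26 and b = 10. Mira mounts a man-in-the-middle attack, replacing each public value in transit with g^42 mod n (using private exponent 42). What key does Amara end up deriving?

173

Amara receives Mira's public value M = 5^42 mod 401 instead of the honest one.
5^1 ≡ 5 (mod 401)
5^2 = (5^1)^2 ≡ 5^2 = 25 ≡ 25 (mod 401)
5^4 = (5^2)^2 ≡ 25^2 = 625 ≡ 224 (mod 401)
5^8 = (5^4)^2 ≡ 224^2 = 50176 ≡ 51 (mod 401)
5^16 = (5^8)^2 ≡ 51^2 = 2601 ≡ 195 (mod 401)
5^32 = (5^16)^2 ≡ 195^2 = 38025 ≡ 331 (mod 401)
5^42 = 5^32 · 5^8 · 5^2 ≡ 331 · 51 · 25 ≡ 173 (mod 401).
So M = 173. Amara computes K = M^26 mod 401.
173^1 ≡ 173 (mod 401)
173^2 = (173^1)^2 ≡ 173^2 = 29929 ≡ 255 (mod 401)
173^4 = (173^2)^2 ≡ 255^2 = 65025 ≡ 63 (mod 401)
173^8 = (173^4)^2 ≡ 63^2 = 3969 ≡ 360 (mod 401)
173^16 = (173^8)^2 ≡ 360^2 = 129600 ≡ 77 (mod 401)
173^26 = 173^16 · 173^8 · 173^2 ≡ 77 · 360 · 255 ≡ 173 (mod 401).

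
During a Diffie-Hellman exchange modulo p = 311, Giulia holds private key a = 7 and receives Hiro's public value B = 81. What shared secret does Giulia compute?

48

Shared key K = 81^7 mod 311.
81^1 ≡ 81 (mod 311)
81^2 = (81^1)^2 ≡ 81^2 = 6561 ≡ 30 (mod 311)
81^4 = (81^2)^2 ≡ 30^2 = 900 ≡ 278 (mod 311)
81^7 = 81^4 · 81^2 · 81^1 ≡ 278 · 30 · 81 ≡ 48 (mod 311).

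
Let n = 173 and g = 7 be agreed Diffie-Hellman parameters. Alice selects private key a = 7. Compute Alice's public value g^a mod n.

63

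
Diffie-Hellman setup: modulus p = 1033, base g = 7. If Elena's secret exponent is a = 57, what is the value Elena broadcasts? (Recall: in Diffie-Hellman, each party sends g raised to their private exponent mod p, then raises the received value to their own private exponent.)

Public value = 7^57 (mod 1033).
7^1 ≡ 7 (mod 1033)
7^2 = (7^1)^2 ≡ 7^2 = 49 ≡ 49 (mod 1033)
7^4 = (7^2)^2 ≡ 49^2 = 2401 ≡ 335 (mod 1033)
7^8 = (7^4)^2 ≡ 335^2 = 112225 ≡ 661 (mod 1033)
7^16 = (7^8)^2 ≡ 661^2 = 436921 ≡ 995 (mod 1033)
7^32 = (7^16)^2 ≡ 995^2 = 990025 ≡ 411 (mod 1033)
7^57 = 7^32 · 7^16 · 7^8 · 7^1 ≡ 411 · 995 · 661 · 7 ≡ 62 (mod 1033).

62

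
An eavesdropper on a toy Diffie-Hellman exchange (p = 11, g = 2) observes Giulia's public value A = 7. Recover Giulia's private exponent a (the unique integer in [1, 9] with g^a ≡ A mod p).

7

Try successive powers of 2 modulo 11:
2^1 ≡ 2
2^2 ≡ 4
2^3 ≡ 8
2^4 ≡ 5
2^5 ≡ 10
2^6 ≡ 9
2^7 ≡ 7
Found: a = 7.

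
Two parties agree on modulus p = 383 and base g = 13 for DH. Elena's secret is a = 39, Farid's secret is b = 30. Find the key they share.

276

Farid sends B = g^b mod p = 13^30 mod 383.
13^1 ≡ 13 (mod 383)
13^2 = (13^1)^2 ≡ 13^2 = 169 ≡ 169 (mod 383)
13^4 = (13^2)^2 ≡ 169^2 = 28561 ≡ 219 (mod 383)
13^8 = (13^4)^2 ≡ 219^2 = 47961 ≡ 86 (mod 383)
13^16 = (13^8)^2 ≡ 86^2 = 7396 ≡ 119 (mod 383)
13^30 = 13^16 · 13^8 · 13^4 · 13^2 ≡ 119 · 86 · 219 · 169 ≡ 43 (mod 383).
So B = 43. Elena then computes K = B^a mod p = 43^39 mod 383.
43^1 ≡ 43 (mod 383)
43^2 = (43^1)^2 ≡ 43^2 = 1849 ≡ 317 (mod 383)
43^4 = (43^2)^2 ≡ 317^2 = 100489 ≡ 143 (mod 383)
43^8 = (43^4)^2 ≡ 143^2 = 20449 ≡ 150 (mod 383)
43^16 = (43^8)^2 ≡ 150^2 = 22500 ≡ 286 (mod 383)
43^32 = (43^16)^2 ≡ 286^2 = 81796 ≡ 217 (mod 383)
43^39 = 43^32 · 43^4 · 43^2 · 43^1 ≡ 217 · 143 · 317 · 43 ≡ 276 (mod 383).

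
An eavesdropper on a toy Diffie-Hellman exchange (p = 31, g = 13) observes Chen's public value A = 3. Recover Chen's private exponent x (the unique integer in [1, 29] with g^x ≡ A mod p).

11

Try successive powers of 13 modulo 31:
13^1 ≡ 13
13^2 ≡ 14
13^3 ≡ 27
13^4 ≡ 10
13^5 ≡ 6
13^6 ≡ 16
13^7 ≡ 22
13^8 ≡ 7
13^9 ≡ 29
13^10 ≡ 5
13^11 ≡ 3
Found: x = 11.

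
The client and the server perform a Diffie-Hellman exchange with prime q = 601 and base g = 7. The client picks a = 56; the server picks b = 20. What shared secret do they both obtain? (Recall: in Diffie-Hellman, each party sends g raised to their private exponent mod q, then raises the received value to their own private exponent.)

536

The client sends A = g^a mod q = 7^56 mod 601.
7^1 ≡ 7 (mod 601)
7^2 = (7^1)^2 ≡ 7^2 = 49 ≡ 49 (mod 601)
7^4 = (7^2)^2 ≡ 49^2 = 2401 ≡ 598 (mod 601)
7^8 = (7^4)^2 ≡ 598^2 = 357604 ≡ 9 (mod 601)
7^16 = (7^8)^2 ≡ 9^2 = 81 ≡ 81 (mod 601)
7^32 = (7^16)^2 ≡ 81^2 = 6561 ≡ 551 (mod 601)
7^56 = 7^32 · 7^16 · 7^8 ≡ 551 · 81 · 9 ≡ 211 (mod 601).
So A = 211. The server then computes K = A^b mod q = 211^20 mod 601.
211^1 ≡ 211 (mod 601)
211^2 = (211^1)^2 ≡ 211^2 = 44521 ≡ 47 (mod 601)
211^4 = (211^2)^2 ≡ 47^2 = 2209 ≡ 406 (mod 601)
211^8 = (211^4)^2 ≡ 406^2 = 164836 ≡ 162 (mod 601)
211^16 = (211^8)^2 ≡ 162^2 = 26244 ≡ 401 (mod 601)
211^20 = 211^16 · 211^4 ≡ 401 · 406 ≡ 536 (mod 601).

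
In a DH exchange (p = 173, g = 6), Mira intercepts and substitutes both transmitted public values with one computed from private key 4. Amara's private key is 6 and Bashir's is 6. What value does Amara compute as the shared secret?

Amara receives Mira's public value M = 6^4 mod 173 instead of the honest one.
6^1 ≡ 6 (mod 173)
6^2 = (6^1)^2 ≡ 6^2 = 36 ≡ 36 (mod 173)
6^4 = (6^2)^2 ≡ 36^2 = 1296 ≡ 85 (mod 173)
So M = 85. Amara computes K = M^6 mod 173.
85^1 ≡ 85 (mod 173)
85^2 = (85^1)^2 ≡ 85^2 = 7225 ≡ 132 (mod 173)
85^4 = (85^2)^2 ≡ 132^2 = 17424 ≡ 124 (mod 173)
85^6 = 85^4 · 85^2 ≡ 124 · 132 ≡ 106 (mod 173).

106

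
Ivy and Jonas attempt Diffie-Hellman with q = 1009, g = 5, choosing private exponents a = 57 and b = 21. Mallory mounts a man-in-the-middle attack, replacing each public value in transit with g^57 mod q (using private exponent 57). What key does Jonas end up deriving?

Jonas receives Mallory's public value M = 5^57 mod 1009 instead of the honest one.
5^1 ≡ 5 (mod 1009)
5^2 = (5^1)^2 ≡ 5^2 = 25 ≡ 25 (mod 1009)
5^4 = (5^2)^2 ≡ 25^2 = 625 ≡ 625 (mod 1009)
5^8 = (5^4)^2 ≡ 625^2 = 390625 ≡ 142 (mod 1009)
5^16 = (5^8)^2 ≡ 142^2 = 20164 ≡ 993 (mod 1009)
5^32 = (5^16)^2 ≡ 993^2 = 986049 ≡ 256 (mod 1009)
5^57 = 5^32 · 5^16 · 5^8 · 5^1 ≡ 256 · 993 · 142 · 5 ≡ 787 (mod 1009).
So M = 787. Jonas computes K = M^21 mod 1009.
787^1 ≡ 787 (mod 1009)
787^2 = (787^1)^2 ≡ 787^2 = 619369 ≡ 852 (mod 1009)
787^4 = (787^2)^2 ≡ 852^2 = 725904 ≡ 433 (mod 1009)
787^8 = (787^4)^2 ≡ 433^2 = 187489 ≡ 824 (mod 1009)
787^16 = (787^8)^2 ≡ 824^2 = 678976 ≡ 928 (mod 1009)
787^21 = 787^16 · 787^4 · 787^1 ≡ 928 · 433 · 787 ≡ 762 (mod 1009).

762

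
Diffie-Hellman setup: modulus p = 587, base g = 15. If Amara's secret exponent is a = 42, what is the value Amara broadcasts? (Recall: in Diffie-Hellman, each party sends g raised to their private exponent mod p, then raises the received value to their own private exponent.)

Public value = 15^42 mod 587.
15^1 ≡ 15 (mod 587)
15^2 = (15^1)^2 ≡ 15^2 = 225 ≡ 225 (mod 587)
15^4 = (15^2)^2 ≡ 225^2 = 50625 ≡ 143 (mod 587)
15^8 = (15^4)^2 ≡ 143^2 = 20449 ≡ 491 (mod 587)
15^16 = (15^8)^2 ≡ 491^2 = 241081 ≡ 411 (mod 587)
15^32 = (15^16)^2 ≡ 411^2 = 168921 ≡ 452 (mod 587)
15^42 = 15^32 · 15^8 · 15^2 ≡ 452 · 491 · 225 ≡ 371 (mod 587).

371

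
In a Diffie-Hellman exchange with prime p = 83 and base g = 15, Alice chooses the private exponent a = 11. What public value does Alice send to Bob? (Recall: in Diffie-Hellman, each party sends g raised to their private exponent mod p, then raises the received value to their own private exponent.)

Public value = 15^11 mod 83.
15^1 ≡ 15 (mod 83)
15^2 = (15^1)^2 ≡ 15^2 = 225 ≡ 59 (mod 83)
15^4 = (15^2)^2 ≡ 59^2 = 3481 ≡ 78 (mod 83)
15^8 = (15^4)^2 ≡ 78^2 = 6084 ≡ 25 (mod 83)
15^11 = 15^8 · 15^2 · 15^1 ≡ 25 · 59 · 15 ≡ 47 (mod 83).

47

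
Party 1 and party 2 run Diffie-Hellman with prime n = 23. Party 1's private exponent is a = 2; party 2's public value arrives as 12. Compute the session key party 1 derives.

6

Shared key K = 12^2 mod 23.
12^1 ≡ 12 (mod 23)
12^2 = (12^1)^2 ≡ 12^2 = 144 ≡ 6 (mod 23)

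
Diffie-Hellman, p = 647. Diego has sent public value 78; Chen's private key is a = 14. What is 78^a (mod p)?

582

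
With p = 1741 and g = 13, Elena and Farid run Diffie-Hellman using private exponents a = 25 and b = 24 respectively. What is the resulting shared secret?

775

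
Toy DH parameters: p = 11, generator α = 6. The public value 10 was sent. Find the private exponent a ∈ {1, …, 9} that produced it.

5

Try successive powers of 6 modulo 11:
6^1 ≡ 6
6^2 ≡ 3
6^3 ≡ 7
6^4 ≡ 9
6^5 ≡ 10
Found: a = 5.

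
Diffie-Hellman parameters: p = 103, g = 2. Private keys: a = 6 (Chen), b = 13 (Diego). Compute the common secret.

Diego sends B = g^b mod p = 2^13 mod 103.
2^1 ≡ 2 (mod 103)
2^2 = (2^1)^2 ≡ 2^2 = 4 ≡ 4 (mod 103)
2^4 = (2^2)^2 ≡ 4^2 = 16 ≡ 16 (mod 103)
2^8 = (2^4)^2 ≡ 16^2 = 256 ≡ 50 (mod 103)
2^13 = 2^8 · 2^4 · 2^1 ≡ 50 · 16 · 2 ≡ 55 (mod 103).
So B = 55. Chen then computes K = B^a mod p = 55^6 mod 103.
55^1 ≡ 55 (mod 103)
55^2 = (55^1)^2 ≡ 55^2 = 3025 ≡ 38 (mod 103)
55^4 = (55^2)^2 ≡ 38^2 = 1444 ≡ 2 (mod 103)
55^6 = 55^4 · 55^2 ≡ 2 · 38 ≡ 76 (mod 103).

76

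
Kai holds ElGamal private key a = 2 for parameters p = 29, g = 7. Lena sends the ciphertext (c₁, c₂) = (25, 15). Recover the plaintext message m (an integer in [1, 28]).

10

Shared mask s = c₁^a mod p = 25^2 mod 29.
25^1 ≡ 25 (mod 29)
25^2 = (25^1)^2 ≡ 25^2 = 625 ≡ 16 (mod 29)
So s = 16; s⁻¹ ≡ 20 (mod 29).
m = c₂ · s⁻¹ mod 29 = 15 · 20 mod 29 = 10.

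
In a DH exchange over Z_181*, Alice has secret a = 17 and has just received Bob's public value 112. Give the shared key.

158

Shared key K = 112^17 mod 181.
112^1 ≡ 112 (mod 181)
112^2 = (112^1)^2 ≡ 112^2 = 12544 ≡ 55 (mod 181)
112^4 = (112^2)^2 ≡ 55^2 = 3025 ≡ 129 (mod 181)
112^8 = (112^4)^2 ≡ 129^2 = 16641 ≡ 170 (mod 181)
112^16 = (112^8)^2 ≡ 170^2 = 28900 ≡ 121 (mod 181)
112^17 = 112^16 · 112^1 ≡ 121 · 112 ≡ 158 (mod 181).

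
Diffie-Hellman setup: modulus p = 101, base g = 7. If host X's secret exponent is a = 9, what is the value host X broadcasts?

Public value = 7^9 mod 101.
7^1 ≡ 7 (mod 101)
7^2 = (7^1)^2 ≡ 7^2 = 49 ≡ 49 (mod 101)
7^4 = (7^2)^2 ≡ 49^2 = 2401 ≡ 78 (mod 101)
7^8 = (7^4)^2 ≡ 78^2 = 6084 ≡ 24 (mod 101)
7^9 = 7^8 · 7^1 ≡ 24 · 7 ≡ 67 (mod 101).

67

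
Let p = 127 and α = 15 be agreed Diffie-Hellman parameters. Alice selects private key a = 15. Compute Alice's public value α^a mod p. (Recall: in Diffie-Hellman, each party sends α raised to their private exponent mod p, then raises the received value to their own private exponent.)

47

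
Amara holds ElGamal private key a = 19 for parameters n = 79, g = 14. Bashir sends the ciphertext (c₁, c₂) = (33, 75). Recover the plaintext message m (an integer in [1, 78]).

Shared mask s = c₁^a mod n = 33^19 mod 79.
33^1 ≡ 33 (mod 79)
33^2 = (33^1)^2 ≡ 33^2 = 1089 ≡ 62 (mod 79)
33^4 = (33^2)^2 ≡ 62^2 = 3844 ≡ 52 (mod 79)
33^8 = (33^4)^2 ≡ 52^2 = 2704 ≡ 18 (mod 79)
33^16 = (33^8)^2 ≡ 18^2 = 324 ≡ 8 (mod 79)
33^19 = 33^16 · 33^2 · 33^1 ≡ 8 · 62 · 33 ≡ 15 (mod 79).
So s = 15; s⁻¹ ≡ 58 (mod 79).
m = c₂ · s⁻¹ mod 79 = 75 · 58 mod 79 = 5.

5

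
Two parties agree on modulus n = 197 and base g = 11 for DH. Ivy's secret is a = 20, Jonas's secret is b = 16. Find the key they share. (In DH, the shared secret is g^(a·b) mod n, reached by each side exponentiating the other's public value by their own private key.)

188

Ivy sends A = g^a mod n = 11^20 mod 197.
11^1 ≡ 11 (mod 197)
11^2 = (11^1)^2 ≡ 11^2 = 121 ≡ 121 (mod 197)
11^4 = (11^2)^2 ≡ 121^2 = 14641 ≡ 63 (mod 197)
11^8 = (11^4)^2 ≡ 63^2 = 3969 ≡ 29 (mod 197)
11^16 = (11^8)^2 ≡ 29^2 = 841 ≡ 53 (mod 197)
11^20 = 11^16 · 11^4 ≡ 53 · 63 ≡ 187 (mod 197).
So A = 187. Jonas then computes K = A^b mod n = 187^16 mod 197.
187^1 ≡ 187 (mod 197)
187^2 = (187^1)^2 ≡ 187^2 = 34969 ≡ 100 (mod 197)
187^4 = (187^2)^2 ≡ 100^2 = 10000 ≡ 150 (mod 197)
187^8 = (187^4)^2 ≡ 150^2 = 22500 ≡ 42 (mod 197)
187^16 = (187^8)^2 ≡ 42^2 = 1764 ≡ 188 (mod 197)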